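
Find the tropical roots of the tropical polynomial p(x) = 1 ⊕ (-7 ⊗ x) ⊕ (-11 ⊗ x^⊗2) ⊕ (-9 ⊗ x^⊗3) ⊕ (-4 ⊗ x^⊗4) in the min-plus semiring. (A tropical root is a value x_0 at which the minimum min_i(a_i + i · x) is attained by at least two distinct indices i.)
Roots: {-5, -2, 4, 8}

Each tropical root is a break point of the lower envelope of the lines y = a_i + i · x (there are 5 lines, with slopes 0, 1, ..., 4). Only the lines that attain the minimum somewhere contribute to roots; other lines are dominated. Here the surviving (envelope) indices are i = 4, i = 3, i = 2, i = 1, i = 0.
Intersections between consecutive envelope lines give the roots: for adjacent envelope indices i < j the intersection is x = (a_i − a_j) / (j − i). Reading off the sorted break points: {-5, -2, 4, 8}.
Verification: at each break x_0, at least two indices attain the minimum of min_i(a_i + i · x_0).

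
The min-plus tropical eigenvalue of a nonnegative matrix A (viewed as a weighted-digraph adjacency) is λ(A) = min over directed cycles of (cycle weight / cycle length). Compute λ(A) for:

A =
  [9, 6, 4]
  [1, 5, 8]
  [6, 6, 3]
λ(A) = 3

Enumerate directed cycles and compute their means (weight / length). Sample:
  cycle 0 → 0: weight = 9, length = 1, mean = 9/1 ≈ 9.000
  cycle 1 → 1: weight = 5, length = 1, mean = 5/1 ≈ 5.000
  cycle 2 → 2: weight = 3, length = 1, mean = 3/1 ≈ 3.000
  cycle 0 → 1 → 0: weight = 7, length = 2, mean = 7/2 ≈ 3.500
  cycle 0 → 2 → 0: weight = 10, length = 2, mean = 10/2 ≈ 5.000
  cycle 1 → 0 → 1: weight = 7, length = 2, mean = 7/2 ≈ 3.500
Minimum mean = 3.000, attained e.g. along the cycle 2 → 2 with weight 3 and length 1. So λ(A) = 3/1 = 3.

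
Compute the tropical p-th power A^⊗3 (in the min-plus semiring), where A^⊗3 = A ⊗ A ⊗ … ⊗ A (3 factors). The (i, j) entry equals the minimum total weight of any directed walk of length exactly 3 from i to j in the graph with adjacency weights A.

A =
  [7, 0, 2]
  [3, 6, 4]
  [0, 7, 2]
A^⊗3 =
  [4, 2, 4]
  [5, 4, 6]
  [2, 2, 4]

Each entry (A^⊗3)_ij equals the minimum over all length-3 walks i = v_0 → v_1 → … → v_3 = j of Σ_t A[v_t][v_{t+1}]. For example, for (i, j) = (0, 2) we minimise over 9 possible intermediate vertex sequences; the minimum is 4, attained along the walk 0 → 2 → 0 → 2.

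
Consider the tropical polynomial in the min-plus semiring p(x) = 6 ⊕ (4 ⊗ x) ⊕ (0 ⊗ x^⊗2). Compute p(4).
p(4) = 6

A tropical monomial a ⊗ x^⊗i evaluates to a + i · x. Evaluating each term at x = 4:
  Term 0 contributes 6 + 0 · 4 = 6
  Term 1 contributes 4 + 1 · 4 = 8
  Term 2 contributes 0 + 2 · 4 = 8
p(4) = ⊕ of these = min[6, 8, 8] = 6.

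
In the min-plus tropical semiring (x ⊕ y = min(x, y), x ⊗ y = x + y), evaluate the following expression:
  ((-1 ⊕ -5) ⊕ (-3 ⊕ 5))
((-1 ⊕ -5) ⊕ (-3 ⊕ 5)) = -5

Expand innermost to outermost. Recall ⊕ takes the minimum of its arguments and ⊗ takes their sum. Working out the expression ((-1 ⊕ -5) ⊕ (-3 ⊕ 5)) gives -5.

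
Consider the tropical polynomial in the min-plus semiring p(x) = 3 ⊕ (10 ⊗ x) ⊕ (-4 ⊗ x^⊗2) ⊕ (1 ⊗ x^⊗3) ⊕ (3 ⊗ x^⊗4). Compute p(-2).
p(-2) = -8

A tropical monomial a ⊗ x^⊗i evaluates to a + i · x. Evaluating each term at x = -2:
  Term 0 contributes 3 + 0 · -2 = 3
  Term 1 contributes 10 + 1 · -2 = 8
  Term 2 contributes -4 + 2 · -2 = -8
  Term 3 contributes 1 + 3 · -2 = -5
  Term 4 contributes 3 + 4 · -2 = -5
p(-2) = ⊕ of these = min[3, 8, -8, -5, -5] = -8.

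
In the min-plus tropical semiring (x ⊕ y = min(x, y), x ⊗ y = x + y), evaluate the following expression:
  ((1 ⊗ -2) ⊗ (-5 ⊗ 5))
((1 ⊗ -2) ⊗ (-5 ⊗ 5)) = -1

Expand innermost to outermost. Recall ⊕ takes the minimum of its arguments and ⊗ takes their sum. Working out the expression ((1 ⊗ -2) ⊗ (-5 ⊗ 5)) gives -1.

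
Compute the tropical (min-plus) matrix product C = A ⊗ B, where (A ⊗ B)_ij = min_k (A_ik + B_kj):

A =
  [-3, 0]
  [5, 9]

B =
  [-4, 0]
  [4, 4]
A ⊗ B =
  [-7, -3]
  [1, 5]

Apply the min-plus product entry-by-entry:
  C[0][0] = min over k of (A[0][0] + B[0][0] = -3 + -4 = -7, A[0][1] + B[1][0] = 0 + 4 = 4) = -7 (attained at k = 0)
  C[0][1] = min over k of (A[0][0] + B[0][1] = -3 + 0 = -3, A[0][1] + B[1][1] = 0 + 4 = 4) = -3 (attained at k = 0)
  C[1][0] = min over k of (A[1][0] + B[0][0] = 5 + -4 = 1, A[1][1] + B[1][0] = 9 + 4 = 13) = 1 (attained at k = 0)
  C[1][1] = min over k of (A[1][0] + B[0][1] = 5 + 0 = 5, A[1][1] + B[1][1] = 9 + 4 = 13) = 5 (attained at k = 0)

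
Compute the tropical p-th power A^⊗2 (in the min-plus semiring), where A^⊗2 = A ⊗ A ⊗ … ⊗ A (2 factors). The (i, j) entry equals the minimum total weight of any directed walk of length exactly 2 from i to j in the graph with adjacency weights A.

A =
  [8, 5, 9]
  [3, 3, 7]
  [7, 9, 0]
A^⊗2 =
  [8, 8, 9]
  [6, 6, 7]
  [7, 9, 0]

Each entry (A^⊗2)_ij equals the minimum over all length-2 walks i = v_0 → v_1 → … → v_2 = j of Σ_t A[v_t][v_{t+1}]. For example, for (i, j) = (0, 2) we minimise over 3 possible intermediate vertex sequences; the minimum is 9, attained along the walk 0 → 2 → 2.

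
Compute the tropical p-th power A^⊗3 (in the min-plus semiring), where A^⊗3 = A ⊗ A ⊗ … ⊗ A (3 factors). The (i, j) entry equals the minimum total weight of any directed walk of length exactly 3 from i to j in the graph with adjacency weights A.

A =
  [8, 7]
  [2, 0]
A^⊗3 =
  [9, 7]
  [2, 0]

Each entry (A^⊗3)_ij equals the minimum over all length-3 walks i = v_0 → v_1 → … → v_3 = j of Σ_t A[v_t][v_{t+1}]. For example, for (i, j) = (0, 1) we minimise over 4 possible intermediate vertex sequences; the minimum is 7, attained along the walk 0 → 1 → 1 → 1.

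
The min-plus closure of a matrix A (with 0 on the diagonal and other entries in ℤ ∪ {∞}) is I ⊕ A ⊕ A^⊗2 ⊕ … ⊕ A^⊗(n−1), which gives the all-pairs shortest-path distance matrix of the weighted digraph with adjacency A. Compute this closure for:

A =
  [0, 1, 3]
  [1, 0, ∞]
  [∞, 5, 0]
Closure =
  [0, 1, 3]
  [1, 0, 4]
  [6, 5, 0]

This is the Floyd-Warshall all-pairs shortest-path computation. For each intermediate vertex k = 0, 1, …, 2, update dist[i][j] ← min(dist[i][j], dist[i][k] + dist[k][j]). The final matrix gives, for each (i, j), the minimum total weight of any directed path from i to j (possibly empty when i = j).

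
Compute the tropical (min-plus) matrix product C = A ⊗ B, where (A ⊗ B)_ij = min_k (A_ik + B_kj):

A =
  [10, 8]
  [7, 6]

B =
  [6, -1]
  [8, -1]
A ⊗ B =
  [16, 7]
  [13, 5]

Apply the min-plus product entry-by-entry:
  C[0][0] = min over k of (A[0][0] + B[0][0] = 10 + 6 = 16, A[0][1] + B[1][0] = 8 + 8 = 16) = 16 (attained at k = 0)
  C[0][1] = min over k of (A[0][0] + B[0][1] = 10 + -1 = 9, A[0][1] + B[1][1] = 8 + -1 = 7) = 7 (attained at k = 1)
  C[1][0] = min over k of (A[1][0] + B[0][0] = 7 + 6 = 13, A[1][1] + B[1][0] = 6 + 8 = 14) = 13 (attained at k = 0)
  C[1][1] = min over k of (A[1][0] + B[0][1] = 7 + -1 = 6, A[1][1] + B[1][1] = 6 + -1 = 5) = 5 (attained at k = 1)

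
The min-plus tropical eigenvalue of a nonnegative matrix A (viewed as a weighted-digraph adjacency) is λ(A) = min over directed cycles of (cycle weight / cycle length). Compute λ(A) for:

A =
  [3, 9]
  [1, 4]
λ(A) = 3

Enumerate directed cycles and compute their means (weight / length). Sample:
  cycle 0 → 0: weight = 3, length = 1, mean = 3/1 ≈ 3.000
  cycle 1 → 1: weight = 4, length = 1, mean = 4/1 ≈ 4.000
  cycle 0 → 1 → 0: weight = 10, length = 2, mean = 10/2 ≈ 5.000
  cycle 1 → 0 → 1: weight = 10, length = 2, mean = 10/2 ≈ 5.000
Minimum mean = 3.000, attained e.g. along the cycle 0 → 0 with weight 3 and length 1. So λ(A) = 3/1 = 3.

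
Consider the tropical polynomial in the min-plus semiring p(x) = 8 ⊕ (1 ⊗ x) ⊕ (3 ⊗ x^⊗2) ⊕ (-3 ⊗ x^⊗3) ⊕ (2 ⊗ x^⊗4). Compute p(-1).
p(-1) = -6

A tropical monomial a ⊗ x^⊗i evaluates to a + i · x. Evaluating each term at x = -1:
  Term 0 contributes 8 + 0 · -1 = 8
  Term 1 contributes 1 + 1 · -1 = 0
  Term 2 contributes 3 + 2 · -1 = 1
  Term 3 contributes -3 + 3 · -1 = -6
  Term 4 contributes 2 + 4 · -1 = -2
p(-1) = ⊕ of these = min[8, 0, 1, -6, -2] = -6.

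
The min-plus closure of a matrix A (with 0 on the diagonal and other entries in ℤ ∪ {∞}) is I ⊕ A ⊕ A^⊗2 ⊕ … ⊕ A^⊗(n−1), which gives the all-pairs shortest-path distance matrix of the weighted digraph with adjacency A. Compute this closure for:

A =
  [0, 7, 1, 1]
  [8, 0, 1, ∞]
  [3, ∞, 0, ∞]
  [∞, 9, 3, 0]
Closure =
  [0, 7, 1, 1]
  [4, 0, 1, 5]
  [3, 10, 0, 4]
  [6, 9, 3, 0]

This is the Floyd-Warshall all-pairs shortest-path computation. For each intermediate vertex k = 0, 1, …, 3, update dist[i][j] ← min(dist[i][j], dist[i][k] + dist[k][j]). The final matrix gives, for each (i, j), the minimum total weight of any directed path from i to j (possibly empty when i = j).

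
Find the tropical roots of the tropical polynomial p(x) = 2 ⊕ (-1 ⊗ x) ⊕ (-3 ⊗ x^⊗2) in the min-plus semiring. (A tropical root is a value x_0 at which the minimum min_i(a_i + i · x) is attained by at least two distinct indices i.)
Roots: {2, 3}

Each tropical root is a break point of the lower envelope of the lines y = a_i + i · x (there are 3 lines, with slopes 0, 1, ..., 2). Only the lines that attain the minimum somewhere contribute to roots; other lines are dominated. Here the surviving (envelope) indices are i = 2, i = 1, i = 0.
Intersections between consecutive envelope lines give the roots: for adjacent envelope indices i < j the intersection is x = (a_i − a_j) / (j − i). Reading off the sorted break points: {2, 3}.
Verification: at each break x_0, at least two indices attain the minimum of min_i(a_i + i · x_0).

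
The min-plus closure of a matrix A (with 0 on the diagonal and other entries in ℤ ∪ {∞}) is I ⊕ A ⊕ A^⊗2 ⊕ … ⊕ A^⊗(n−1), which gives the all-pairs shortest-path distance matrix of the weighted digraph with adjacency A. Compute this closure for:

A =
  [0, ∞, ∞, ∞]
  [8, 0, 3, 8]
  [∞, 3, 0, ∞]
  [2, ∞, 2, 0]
Closure =
  [0, ∞, ∞, ∞]
  [8, 0, 3, 8]
  [11, 3, 0, 11]
  [2, 5, 2, 0]

This is the Floyd-Warshall all-pairs shortest-path computation. For each intermediate vertex k = 0, 1, …, 3, update dist[i][j] ← min(dist[i][j], dist[i][k] + dist[k][j]). The final matrix gives, for each (i, j), the minimum total weight of any directed path from i to j (possibly empty when i = j).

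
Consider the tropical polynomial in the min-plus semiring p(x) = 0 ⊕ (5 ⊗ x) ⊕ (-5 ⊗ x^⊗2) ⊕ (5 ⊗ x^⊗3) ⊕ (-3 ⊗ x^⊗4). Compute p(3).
p(3) = 0

A tropical monomial a ⊗ x^⊗i evaluates to a + i · x. Evaluating each term at x = 3:
  Term 0 contributes 0 + 0 · 3 = 0
  Term 1 contributes 5 + 1 · 3 = 8
  Term 2 contributes -5 + 2 · 3 = 1
  Term 3 contributes 5 + 3 · 3 = 14
  Term 4 contributes -3 + 4 · 3 = 9
p(3) = ⊕ of these = min[0, 8, 1, 14, 9] = 0.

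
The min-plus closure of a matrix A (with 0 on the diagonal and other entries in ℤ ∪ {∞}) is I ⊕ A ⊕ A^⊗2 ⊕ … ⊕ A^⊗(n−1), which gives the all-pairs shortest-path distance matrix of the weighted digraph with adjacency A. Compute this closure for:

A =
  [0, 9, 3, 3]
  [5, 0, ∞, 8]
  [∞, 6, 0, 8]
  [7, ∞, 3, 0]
Closure =
  [0, 9, 3, 3]
  [5, 0, 8, 8]
  [11, 6, 0, 8]
  [7, 9, 3, 0]

This is the Floyd-Warshall all-pairs shortest-path computation. For each intermediate vertex k = 0, 1, …, 3, update dist[i][j] ← min(dist[i][j], dist[i][k] + dist[k][j]). The final matrix gives, for each (i, j), the minimum total weight of any directed path from i to j (possibly empty when i = j).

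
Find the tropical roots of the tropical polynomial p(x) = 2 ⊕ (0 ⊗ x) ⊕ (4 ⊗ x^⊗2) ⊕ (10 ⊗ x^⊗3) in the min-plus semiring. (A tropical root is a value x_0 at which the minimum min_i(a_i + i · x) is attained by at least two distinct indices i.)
Roots: {-6, -4, 2}

Each tropical root is a break point of the lower envelope of the lines y = a_i + i · x (there are 4 lines, with slopes 0, 1, ..., 3). Only the lines that attain the minimum somewhere contribute to roots; other lines are dominated. Here the surviving (envelope) indices are i = 3, i = 2, i = 1, i = 0.
Intersections between consecutive envelope lines give the roots: for adjacent envelope indices i < j the intersection is x = (a_i − a_j) / (j − i). Reading off the sorted break points: {-6, -4, 2}.
Verification: at each break x_0, at least two indices attain the minimum of min_i(a_i + i · x_0).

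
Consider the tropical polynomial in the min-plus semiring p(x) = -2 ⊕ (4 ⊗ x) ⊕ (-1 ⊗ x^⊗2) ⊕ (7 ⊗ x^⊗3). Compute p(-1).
p(-1) = -3

A tropical monomial a ⊗ x^⊗i evaluates to a + i · x. Evaluating each term at x = -1:
  Term 0 contributes -2 + 0 · -1 = -2
  Term 1 contributes 4 + 1 · -1 = 3
  Term 2 contributes -1 + 2 · -1 = -3
  Term 3 contributes 7 + 3 · -1 = 4
p(-1) = ⊕ of these = min[-2, 3, -3, 4] = -3.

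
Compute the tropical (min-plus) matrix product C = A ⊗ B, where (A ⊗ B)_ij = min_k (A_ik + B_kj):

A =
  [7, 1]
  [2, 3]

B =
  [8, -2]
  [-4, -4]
A ⊗ B =
  [-3, -3]
  [-1, -1]

Apply the min-plus product entry-by-entry:
  C[0][0] = min over k of (A[0][0] + B[0][0] = 7 + 8 = 15, A[0][1] + B[1][0] = 1 + -4 = -3) = -3 (attained at k = 1)
  C[0][1] = min over k of (A[0][0] + B[0][1] = 7 + -2 = 5, A[0][1] + B[1][1] = 1 + -4 = -3) = -3 (attained at k = 1)
  C[1][0] = min over k of (A[1][0] + B[0][0] = 2 + 8 = 10, A[1][1] + B[1][0] = 3 + -4 = -1) = -1 (attained at k = 1)
  C[1][1] = min over k of (A[1][0] + B[0][1] = 2 + -2 = 0, A[1][1] + B[1][1] = 3 + -4 = -1) = -1 (attained at k = 1)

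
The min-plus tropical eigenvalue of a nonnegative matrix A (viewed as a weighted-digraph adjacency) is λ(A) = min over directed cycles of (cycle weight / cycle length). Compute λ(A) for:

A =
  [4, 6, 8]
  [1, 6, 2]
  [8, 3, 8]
λ(A) = 5/2

Enumerate directed cycles and compute their means (weight / length). Sample:
  cycle 0 → 0: weight = 4, length = 1, mean = 4/1 ≈ 4.000
  cycle 1 → 1: weight = 6, length = 1, mean = 6/1 ≈ 6.000
  cycle 2 → 2: weight = 8, length = 1, mean = 8/1 ≈ 8.000
  cycle 0 → 1 → 0: weight = 7, length = 2, mean = 7/2 ≈ 3.500
  cycle 0 → 2 → 0: weight = 16, length = 2, mean = 16/2 ≈ 8.000
  cycle 1 → 0 → 1: weight = 7, length = 2, mean = 7/2 ≈ 3.500
Minimum mean = 2.500, attained e.g. along the cycle 1 → 2 → 1 with weight 5 and length 2. So λ(A) = 5/2 = 5/2.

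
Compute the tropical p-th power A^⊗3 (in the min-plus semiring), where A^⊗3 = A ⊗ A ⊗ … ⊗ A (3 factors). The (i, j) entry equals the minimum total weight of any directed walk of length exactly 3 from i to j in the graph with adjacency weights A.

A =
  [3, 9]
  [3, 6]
A^⊗3 =
  [9, 15]
  [9, 15]

Each entry (A^⊗3)_ij equals the minimum over all length-3 walks i = v_0 → v_1 → … → v_3 = j of Σ_t A[v_t][v_{t+1}]. For example, for (i, j) = (0, 1) we minimise over 4 possible intermediate vertex sequences; the minimum is 15, attained along the walk 0 → 0 → 0 → 1.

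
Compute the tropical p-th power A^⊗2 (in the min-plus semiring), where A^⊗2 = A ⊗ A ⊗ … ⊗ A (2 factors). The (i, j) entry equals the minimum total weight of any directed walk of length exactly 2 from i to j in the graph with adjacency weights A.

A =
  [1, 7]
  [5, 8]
A^⊗2 =
  [2, 8]
  [6, 12]

Each entry (A^⊗2)_ij equals the minimum over all length-2 walks i = v_0 → v_1 → … → v_2 = j of Σ_t A[v_t][v_{t+1}]. For example, for (i, j) = (0, 1) we minimise over 2 possible intermediate vertex sequences; the minimum is 8, attained along the walk 0 → 0 → 1.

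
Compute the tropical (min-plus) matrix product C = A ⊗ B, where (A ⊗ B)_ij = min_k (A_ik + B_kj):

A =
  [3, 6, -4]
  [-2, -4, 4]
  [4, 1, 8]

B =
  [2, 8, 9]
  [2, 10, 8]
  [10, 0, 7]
A ⊗ B =
  [5, -4, 3]
  [-2, 4, 4]
  [3, 8, 9]

Apply the min-plus product entry-by-entry:
  C[0][0] = min over k of (A[0][0] + B[0][0] = 3 + 2 = 5, A[0][1] + B[1][0] = 6 + 2 = 8, A[0][2] + B[2][0] = -4 + 10 = 6) = 5 (attained at k = 0)
  C[0][1] = min over k of (A[0][0] + B[0][1] = 3 + 8 = 11, A[0][1] + B[1][1] = 6 + 10 = 16, A[0][2] + B[2][1] = -4 + 0 = -4) = -4 (attained at k = 2)
  C[0][2] = min over k of (A[0][0] + B[0][2] = 3 + 9 = 12, A[0][1] + B[1][2] = 6 + 8 = 14, A[0][2] + B[2][2] = -4 + 7 = 3) = 3 (attained at k = 2)
  C[1][0] = min over k of (A[1][0] + B[0][0] = -2 + 2 = 0, A[1][1] + B[1][0] = -4 + 2 = -2, A[1][2] + B[2][0] = 4 + 10 = 14) = -2 (attained at k = 1)
  C[1][1] = min over k of (A[1][0] + B[0][1] = -2 + 8 = 6, A[1][1] + B[1][1] = -4 + 10 = 6, A[1][2] + B[2][1] = 4 + 0 = 4) = 4 (attained at k = 2)
  C[1][2] = min over k of (A[1][0] + B[0][2] = -2 + 9 = 7, A[1][1] + B[1][2] = -4 + 8 = 4, A[1][2] + B[2][2] = 4 + 7 = 11) = 4 (attained at k = 1)
  C[2][0] = min over k of (A[2][0] + B[0][0] = 4 + 2 = 6, A[2][1] + B[1][0] = 1 + 2 = 3, A[2][2] + B[2][0] = 8 + 10 = 18) = 3 (attained at k = 1)
  C[2][1] = min over k of (A[2][0] + B[0][1] = 4 + 8 = 12, A[2][1] + B[1][1] = 1 + 10 = 11, A[2][2] + B[2][1] = 8 + 0 = 8) = 8 (attained at k = 2)
  C[2][2] = min over k of (A[2][0] + B[0][2] = 4 + 9 = 13, A[2][1] + B[1][2] = 1 + 8 = 9, A[2][2] + B[2][2] = 8 + 7 = 15) = 9 (attained at k = 1)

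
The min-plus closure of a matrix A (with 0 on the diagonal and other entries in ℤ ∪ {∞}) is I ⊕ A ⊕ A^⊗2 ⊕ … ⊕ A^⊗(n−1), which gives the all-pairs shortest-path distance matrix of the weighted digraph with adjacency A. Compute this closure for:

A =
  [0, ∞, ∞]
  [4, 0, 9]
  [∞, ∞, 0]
Closure =
  [0, ∞, ∞]
  [4, 0, 9]
  [∞, ∞, 0]

This is the Floyd-Warshall all-pairs shortest-path computation. For each intermediate vertex k = 0, 1, …, 2, update dist[i][j] ← min(dist[i][j], dist[i][k] + dist[k][j]). The final matrix gives, for each (i, j), the minimum total weight of any directed path from i to j (possibly empty when i = j).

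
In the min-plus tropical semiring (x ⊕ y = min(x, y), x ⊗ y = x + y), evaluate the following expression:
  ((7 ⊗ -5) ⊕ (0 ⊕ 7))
((7 ⊗ -5) ⊕ (0 ⊕ 7)) = 0

Expand innermost to outermost. Recall ⊕ takes the minimum of its arguments and ⊗ takes their sum. Working out the expression ((7 ⊗ -5) ⊕ (0 ⊕ 7)) gives 0.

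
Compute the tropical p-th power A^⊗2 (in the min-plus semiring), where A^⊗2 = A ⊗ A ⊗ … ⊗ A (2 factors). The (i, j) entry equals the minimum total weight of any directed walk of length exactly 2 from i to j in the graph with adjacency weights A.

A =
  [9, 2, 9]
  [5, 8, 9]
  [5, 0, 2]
A^⊗2 =
  [7, 9, 11]
  [13, 7, 11]
  [5, 2, 4]

Each entry (A^⊗2)_ij equals the minimum over all length-2 walks i = v_0 → v_1 → … → v_2 = j of Σ_t A[v_t][v_{t+1}]. For example, for (i, j) = (0, 2) we minimise over 3 possible intermediate vertex sequences; the minimum is 11, attained along the walk 0 → 1 → 2.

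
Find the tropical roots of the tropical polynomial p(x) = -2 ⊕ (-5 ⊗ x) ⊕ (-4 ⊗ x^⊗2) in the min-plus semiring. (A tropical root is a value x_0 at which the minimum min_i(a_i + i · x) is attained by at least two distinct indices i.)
Roots: {-1, 3}

Each tropical root is a break point of the lower envelope of the lines y = a_i + i · x (there are 3 lines, with slopes 0, 1, ..., 2). Only the lines that attain the minimum somewhere contribute to roots; other lines are dominated. Here the surviving (envelope) indices are i = 2, i = 1, i = 0.
Intersections between consecutive envelope lines give the roots: for adjacent envelope indices i < j the intersection is x = (a_i − a_j) / (j − i). Reading off the sorted break points: {-1, 3}.
Verification: at each break x_0, at least two indices attain the minimum of min_i(a_i + i · x_0).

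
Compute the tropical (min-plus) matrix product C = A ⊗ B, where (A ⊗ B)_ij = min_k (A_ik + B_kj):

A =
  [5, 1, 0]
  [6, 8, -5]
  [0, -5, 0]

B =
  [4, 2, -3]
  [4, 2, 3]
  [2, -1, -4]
A ⊗ B =
  [2, -1, -4]
  [-3, -6, -9]
  [-1, -3, -4]

Apply the min-plus product entry-by-entry:
  C[0][0] = min over k of (A[0][0] + B[0][0] = 5 + 4 = 9, A[0][1] + B[1][0] = 1 + 4 = 5, A[0][2] + B[2][0] = 0 + 2 = 2) = 2 (attained at k = 2)
  C[0][1] = min over k of (A[0][0] + B[0][1] = 5 + 2 = 7, A[0][1] + B[1][1] = 1 + 2 = 3, A[0][2] + B[2][1] = 0 + -1 = -1) = -1 (attained at k = 2)
  C[0][2] = min over k of (A[0][0] + B[0][2] = 5 + -3 = 2, A[0][1] + B[1][2] = 1 + 3 = 4, A[0][2] + B[2][2] = 0 + -4 = -4) = -4 (attained at k = 2)
  C[1][0] = min over k of (A[1][0] + B[0][0] = 6 + 4 = 10, A[1][1] + B[1][0] = 8 + 4 = 12, A[1][2] + B[2][0] = -5 + 2 = -3) = -3 (attained at k = 2)
  C[1][1] = min over k of (A[1][0] + B[0][1] = 6 + 2 = 8, A[1][1] + B[1][1] = 8 + 2 = 10, A[1][2] + B[2][1] = -5 + -1 = -6) = -6 (attained at k = 2)
  C[1][2] = min over k of (A[1][0] + B[0][2] = 6 + -3 = 3, A[1][1] + B[1][2] = 8 + 3 = 11, A[1][2] + B[2][2] = -5 + -4 = -9) = -9 (attained at k = 2)
  C[2][0] = min over k of (A[2][0] + B[0][0] = 0 + 4 = 4, A[2][1] + B[1][0] = -5 + 4 = -1, A[2][2] + B[2][0] = 0 + 2 = 2) = -1 (attained at k = 1)
  C[2][1] = min over k of (A[2][0] + B[0][1] = 0 + 2 = 2, A[2][1] + B[1][1] = -5 + 2 = -3, A[2][2] + B[2][1] = 0 + -1 = -1) = -3 (attained at k = 1)
  C[2][2] = min over k of (A[2][0] + B[0][2] = 0 + -3 = -3, A[2][1] + B[1][2] = -5 + 3 = -2, A[2][2] + B[2][2] = 0 + -4 = -4) = -4 (attained at k = 2)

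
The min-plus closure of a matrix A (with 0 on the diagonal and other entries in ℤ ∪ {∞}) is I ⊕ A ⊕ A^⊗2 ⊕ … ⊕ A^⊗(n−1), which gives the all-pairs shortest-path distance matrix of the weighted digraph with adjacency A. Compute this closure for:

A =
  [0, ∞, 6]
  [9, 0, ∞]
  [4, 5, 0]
Closure =
  [0, 11, 6]
  [9, 0, 15]
  [4, 5, 0]

This is the Floyd-Warshall all-pairs shortest-path computation. For each intermediate vertex k = 0, 1, …, 2, update dist[i][j] ← min(dist[i][j], dist[i][k] + dist[k][j]). The final matrix gives, for each (i, j), the minimum total weight of any directed path from i to j (possibly empty when i = j).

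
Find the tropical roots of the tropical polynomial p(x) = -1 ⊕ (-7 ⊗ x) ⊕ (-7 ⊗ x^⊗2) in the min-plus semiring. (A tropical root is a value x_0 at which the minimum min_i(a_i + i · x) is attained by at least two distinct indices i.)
Roots: {0, 6}

Each tropical root is a break point of the lower envelope of the lines y = a_i + i · x (there are 3 lines, with slopes 0, 1, ..., 2). Only the lines that attain the minimum somewhere contribute to roots; other lines are dominated. Here the surviving (envelope) indices are i = 2, i = 1, i = 0.
Intersections between consecutive envelope lines give the roots: for adjacent envelope indices i < j the intersection is x = (a_i − a_j) / (j − i). Reading off the sorted break points: {0, 6}.
Verification: at each break x_0, at least two indices attain the minimum of min_i(a_i + i · x_0).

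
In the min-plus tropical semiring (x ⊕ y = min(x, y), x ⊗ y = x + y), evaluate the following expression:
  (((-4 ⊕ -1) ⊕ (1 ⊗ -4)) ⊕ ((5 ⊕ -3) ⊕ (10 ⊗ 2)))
(((-4 ⊕ -1) ⊕ (1 ⊗ -4)) ⊕ ((5 ⊕ -3) ⊕ (10 ⊗ 2))) = -4

Expand innermost to outermost. Recall ⊕ takes the minimum of its arguments and ⊗ takes their sum. Working out the expression (((-4 ⊕ -1) ⊕ (1 ⊗ -4)) ⊕ ((5 ⊕ -3) ⊕ (10 ⊗ 2))) gives -4.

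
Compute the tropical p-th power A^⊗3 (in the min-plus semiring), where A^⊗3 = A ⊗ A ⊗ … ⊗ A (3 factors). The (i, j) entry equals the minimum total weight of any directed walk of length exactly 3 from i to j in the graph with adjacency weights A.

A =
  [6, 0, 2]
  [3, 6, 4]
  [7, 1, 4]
A^⊗3 =
  [6, 3, 5]
  [6, 6, 7]
  [8, 4, 6]

Each entry (A^⊗3)_ij equals the minimum over all length-3 walks i = v_0 → v_1 → … → v_3 = j of Σ_t A[v_t][v_{t+1}]. For example, for (i, j) = (0, 2) we minimise over 9 possible intermediate vertex sequences; the minimum is 5, attained along the walk 0 → 1 → 0 → 2.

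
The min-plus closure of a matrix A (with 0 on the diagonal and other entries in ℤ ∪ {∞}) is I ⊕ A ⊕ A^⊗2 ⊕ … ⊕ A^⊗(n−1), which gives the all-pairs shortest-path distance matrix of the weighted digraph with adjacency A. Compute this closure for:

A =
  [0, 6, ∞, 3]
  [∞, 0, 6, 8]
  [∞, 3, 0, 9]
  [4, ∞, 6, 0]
Closure =
  [0, 6, 9, 3]
  [12, 0, 6, 8]
  [13, 3, 0, 9]
  [4, 9, 6, 0]

This is the Floyd-Warshall all-pairs shortest-path computation. For each intermediate vertex k = 0, 1, …, 3, update dist[i][j] ← min(dist[i][j], dist[i][k] + dist[k][j]). The final matrix gives, for each (i, j), the minimum total weight of any directed path from i to j (possibly empty when i = j).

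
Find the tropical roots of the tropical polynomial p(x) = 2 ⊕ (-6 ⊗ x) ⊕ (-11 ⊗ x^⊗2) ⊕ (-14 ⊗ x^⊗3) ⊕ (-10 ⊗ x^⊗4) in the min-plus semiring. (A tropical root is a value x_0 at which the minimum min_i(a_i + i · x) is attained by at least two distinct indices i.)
Roots: {-4, 3, 5, 8}

Each tropical root is a break point of the lower envelope of the lines y = a_i + i · x (there are 5 lines, with slopes 0, 1, ..., 4). Only the lines that attain the minimum somewhere contribute to roots; other lines are dominated. Here the surviving (envelope) indices are i = 4, i = 3, i = 2, i = 1, i = 0.
Intersections between consecutive envelope lines give the roots: for adjacent envelope indices i < j the intersection is x = (a_i − a_j) / (j − i). Reading off the sorted break points: {-4, 3, 5, 8}.
Verification: at each break x_0, at least two indices attain the minimum of min_i(a_i + i · x_0).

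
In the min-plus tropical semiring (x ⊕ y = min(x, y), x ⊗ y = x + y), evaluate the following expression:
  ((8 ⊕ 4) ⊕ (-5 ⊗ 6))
((8 ⊕ 4) ⊕ (-5 ⊗ 6)) = 1

Expand innermost to outermost. Recall ⊕ takes the minimum of its arguments and ⊗ takes their sum. Working out the expression ((8 ⊕ 4) ⊕ (-5 ⊗ 6)) gives 1.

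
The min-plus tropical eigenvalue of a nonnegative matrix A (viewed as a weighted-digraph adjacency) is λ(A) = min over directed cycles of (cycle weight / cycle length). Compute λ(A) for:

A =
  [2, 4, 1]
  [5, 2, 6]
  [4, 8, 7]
λ(A) = 2

Enumerate directed cycles and compute their means (weight / length). Sample:
  cycle 0 → 0: weight = 2, length = 1, mean = 2/1 ≈ 2.000
  cycle 1 → 1: weight = 2, length = 1, mean = 2/1 ≈ 2.000
  cycle 2 → 2: weight = 7, length = 1, mean = 7/1 ≈ 7.000
  cycle 0 → 1 → 0: weight = 9, length = 2, mean = 9/2 ≈ 4.500
  cycle 0 → 2 → 0: weight = 5, length = 2, mean = 5/2 ≈ 2.500
  cycle 1 → 0 → 1: weight = 9, length = 2, mean = 9/2 ≈ 4.500
Minimum mean = 2.000, attained e.g. along the cycle 0 → 0 with weight 2 and length 1. So λ(A) = 2/1 = 2.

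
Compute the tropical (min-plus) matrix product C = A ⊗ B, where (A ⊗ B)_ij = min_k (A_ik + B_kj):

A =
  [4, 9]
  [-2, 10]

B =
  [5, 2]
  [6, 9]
A ⊗ B =
  [9, 6]
  [3, 0]

Apply the min-plus product entry-by-entry:
  C[0][0] = min over k of (A[0][0] + B[0][0] = 4 + 5 = 9, A[0][1] + B[1][0] = 9 + 6 = 15) = 9 (attained at k = 0)
  C[0][1] = min over k of (A[0][0] + B[0][1] = 4 + 2 = 6, A[0][1] + B[1][1] = 9 + 9 = 18) = 6 (attained at k = 0)
  C[1][0] = min over k of (A[1][0] + B[0][0] = -2 + 5 = 3, A[1][1] + B[1][0] = 10 + 6 = 16) = 3 (attained at k = 0)
  C[1][1] = min over k of (A[1][0] + B[0][1] = -2 + 2 = 0, A[1][1] + B[1][1] = 10 + 9 = 19) = 0 (attained at k = 0)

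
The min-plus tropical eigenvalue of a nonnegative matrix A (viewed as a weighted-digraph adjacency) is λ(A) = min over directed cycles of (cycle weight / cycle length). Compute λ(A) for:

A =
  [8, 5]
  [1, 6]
λ(A) = 3

Enumerate directed cycles and compute their means (weight / length). Sample:
  cycle 0 → 0: weight = 8, length = 1, mean = 8/1 ≈ 8.000
  cycle 1 → 1: weight = 6, length = 1, mean = 6/1 ≈ 6.000
  cycle 0 → 1 → 0: weight = 6, length = 2, mean = 6/2 ≈ 3.000
  cycle 1 → 0 → 1: weight = 6, length = 2, mean = 6/2 ≈ 3.000
Minimum mean = 3.000, attained e.g. along the cycle 0 → 1 → 0 with weight 6 and length 2. So λ(A) = 6/2 = 3.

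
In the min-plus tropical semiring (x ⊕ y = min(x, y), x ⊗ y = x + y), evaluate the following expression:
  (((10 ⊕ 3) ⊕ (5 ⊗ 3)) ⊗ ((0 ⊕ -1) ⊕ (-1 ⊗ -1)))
(((10 ⊕ 3) ⊕ (5 ⊗ 3)) ⊗ ((0 ⊕ -1) ⊕ (-1 ⊗ -1))) = 1

Expand innermost to outermost. Recall ⊕ takes the minimum of its arguments and ⊗ takes their sum. Working out the expression (((10 ⊕ 3) ⊕ (5 ⊗ 3)) ⊗ ((0 ⊕ -1) ⊕ (-1 ⊗ -1))) gives 1.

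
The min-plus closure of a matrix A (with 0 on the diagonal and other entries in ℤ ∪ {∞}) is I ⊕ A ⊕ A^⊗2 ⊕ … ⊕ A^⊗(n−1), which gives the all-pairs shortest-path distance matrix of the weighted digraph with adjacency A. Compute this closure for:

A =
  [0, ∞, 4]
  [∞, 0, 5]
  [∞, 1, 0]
Closure =
  [0, 5, 4]
  [∞, 0, 5]
  [∞, 1, 0]

This is the Floyd-Warshall all-pairs shortest-path computation. For each intermediate vertex k = 0, 1, …, 2, update dist[i][j] ← min(dist[i][j], dist[i][k] + dist[k][j]). The final matrix gives, for each (i, j), the minimum total weight of any directed path from i to j (possibly empty when i = j).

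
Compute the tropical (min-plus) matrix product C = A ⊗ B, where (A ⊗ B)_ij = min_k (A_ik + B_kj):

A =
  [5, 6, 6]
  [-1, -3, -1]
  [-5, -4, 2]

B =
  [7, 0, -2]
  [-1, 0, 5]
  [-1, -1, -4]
A ⊗ B =
  [5, 5, 2]
  [-4, -3, -5]
  [-5, -5, -7]

Apply the min-plus product entry-by-entry:
  C[0][0] = min over k of (A[0][0] + B[0][0] = 5 + 7 = 12, A[0][1] + B[1][0] = 6 + -1 = 5, A[0][2] + B[2][0] = 6 + -1 = 5) = 5 (attained at k = 1)
  C[0][1] = min over k of (A[0][0] + B[0][1] = 5 + 0 = 5, A[0][1] + B[1][1] = 6 + 0 = 6, A[0][2] + B[2][1] = 6 + -1 = 5) = 5 (attained at k = 0)
  C[0][2] = min over k of (A[0][0] + B[0][2] = 5 + -2 = 3, A[0][1] + B[1][2] = 6 + 5 = 11, A[0][2] + B[2][2] = 6 + -4 = 2) = 2 (attained at k = 2)
  C[1][0] = min over k of (A[1][0] + B[0][0] = -1 + 7 = 6, A[1][1] + B[1][0] = -3 + -1 = -4, A[1][2] + B[2][0] = -1 + -1 = -2) = -4 (attained at k = 1)
  C[1][1] = min over k of (A[1][0] + B[0][1] = -1 + 0 = -1, A[1][1] + B[1][1] = -3 + 0 = -3, A[1][2] + B[2][1] = -1 + -1 = -2) = -3 (attained at k = 1)
  C[1][2] = min over k of (A[1][0] + B[0][2] = -1 + -2 = -3, A[1][1] + B[1][2] = -3 + 5 = 2, A[1][2] + B[2][2] = -1 + -4 = -5) = -5 (attained at k = 2)
  C[2][0] = min over k of (A[2][0] + B[0][0] = -5 + 7 = 2, A[2][1] + B[1][0] = -4 + -1 = -5, A[2][2] + B[2][0] = 2 + -1 = 1) = -5 (attained at k = 1)
  C[2][1] = min over k of (A[2][0] + B[0][1] = -5 + 0 = -5, A[2][1] + B[1][1] = -4 + 0 = -4, A[2][2] + B[2][1] = 2 + -1 = 1) = -5 (attained at k = 0)
  C[2][2] = min over k of (A[2][0] + B[0][2] = -5 + -2 = -7, A[2][1] + B[1][2] = -4 + 5 = 1, A[2][2] + B[2][2] = 2 + -4 = -2) = -7 (attained at k = 0)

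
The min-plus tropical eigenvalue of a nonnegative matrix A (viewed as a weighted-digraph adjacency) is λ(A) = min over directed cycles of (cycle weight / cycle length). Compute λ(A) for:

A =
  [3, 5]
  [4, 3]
λ(A) = 3

Enumerate directed cycles and compute their means (weight / length). Sample:
  cycle 0 → 0: weight = 3, length = 1, mean = 3/1 ≈ 3.000
  cycle 1 → 1: weight = 3, length = 1, mean = 3/1 ≈ 3.000
  cycle 0 → 1 → 0: weight = 9, length = 2, mean = 9/2 ≈ 4.500
  cycle 1 → 0 → 1: weight = 9, length = 2, mean = 9/2 ≈ 4.500
Minimum mean = 3.000, attained e.g. along the cycle 0 → 0 with weight 3 and length 1. So λ(A) = 3/1 = 3.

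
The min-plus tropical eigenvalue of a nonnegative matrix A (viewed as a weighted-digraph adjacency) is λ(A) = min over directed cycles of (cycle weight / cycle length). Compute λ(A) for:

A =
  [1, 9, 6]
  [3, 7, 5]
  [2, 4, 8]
λ(A) = 1

Enumerate directed cycles and compute their means (weight / length). Sample:
  cycle 0 → 0: weight = 1, length = 1, mean = 1/1 ≈ 1.000
  cycle 1 → 1: weight = 7, length = 1, mean = 7/1 ≈ 7.000
  cycle 2 → 2: weight = 8, length = 1, mean = 8/1 ≈ 8.000
  cycle 0 → 1 → 0: weight = 12, length = 2, mean = 12/2 ≈ 6.000
  cycle 0 → 2 → 0: weight = 8, length = 2, mean = 8/2 ≈ 4.000
  cycle 1 → 0 → 1: weight = 12, length = 2, mean = 12/2 ≈ 6.000
Minimum mean = 1.000, attained e.g. along the cycle 0 → 0 with weight 1 and length 1. So λ(A) = 1/1 = 1.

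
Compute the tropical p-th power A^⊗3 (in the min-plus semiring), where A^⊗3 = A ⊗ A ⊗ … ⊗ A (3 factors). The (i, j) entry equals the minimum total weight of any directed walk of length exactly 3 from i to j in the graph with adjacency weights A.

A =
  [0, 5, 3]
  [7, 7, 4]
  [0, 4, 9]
A^⊗3 =
  [0, 5, 3]
  [4, 9, 7]
  [0, 5, 3]

Each entry (A^⊗3)_ij equals the minimum over all length-3 walks i = v_0 → v_1 → … → v_3 = j of Σ_t A[v_t][v_{t+1}]. For example, for (i, j) = (0, 2) we minimise over 9 possible intermediate vertex sequences; the minimum is 3, attained along the walk 0 → 0 → 0 → 2.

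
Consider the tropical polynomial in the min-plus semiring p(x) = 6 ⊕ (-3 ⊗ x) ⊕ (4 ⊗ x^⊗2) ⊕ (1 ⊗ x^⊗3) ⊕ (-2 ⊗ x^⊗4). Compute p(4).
p(4) = 1

A tropical monomial a ⊗ x^⊗i evaluates to a + i · x. Evaluating each term at x = 4:
  Term 0 contributes 6 + 0 · 4 = 6
  Term 1 contributes -3 + 1 · 4 = 1
  Term 2 contributes 4 + 2 · 4 = 12
  Term 3 contributes 1 + 3 · 4 = 13
  Term 4 contributes -2 + 4 · 4 = 14
p(4) = ⊕ of these = min[6, 1, 12, 13, 14] = 1.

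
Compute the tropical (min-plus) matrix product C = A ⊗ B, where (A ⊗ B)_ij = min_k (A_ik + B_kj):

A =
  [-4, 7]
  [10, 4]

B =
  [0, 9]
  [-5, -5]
A ⊗ B =
  [-4, 2]
  [-1, -1]

Apply the min-plus product entry-by-entry:
  C[0][0] = min over k of (A[0][0] + B[0][0] = -4 + 0 = -4, A[0][1] + B[1][0] = 7 + -5 = 2) = -4 (attained at k = 0)
  C[0][1] = min over k of (A[0][0] + B[0][1] = -4 + 9 = 5, A[0][1] + B[1][1] = 7 + -5 = 2) = 2 (attained at k = 1)
  C[1][0] = min over k of (A[1][0] + B[0][0] = 10 + 0 = 10, A[1][1] + B[1][0] = 4 + -5 = -1) = -1 (attained at k = 1)
  C[1][1] = min over k of (A[1][0] + B[0][1] = 10 + 9 = 19, A[1][1] + B[1][1] = 4 + -5 = -1) = -1 (attained at k = 1)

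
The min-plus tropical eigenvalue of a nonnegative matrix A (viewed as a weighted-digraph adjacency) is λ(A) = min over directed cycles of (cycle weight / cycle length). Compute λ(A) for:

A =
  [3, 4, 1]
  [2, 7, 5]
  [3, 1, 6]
λ(A) = 4/3

Enumerate directed cycles and compute their means (weight / length). Sample:
  cycle 0 → 0: weight = 3, length = 1, mean = 3/1 ≈ 3.000
  cycle 1 → 1: weight = 7, length = 1, mean = 7/1 ≈ 7.000
  cycle 2 → 2: weight = 6, length = 1, mean = 6/1 ≈ 6.000
  cycle 0 → 1 → 0: weight = 6, length = 2, mean = 6/2 ≈ 3.000
  cycle 0 → 2 → 0: weight = 4, length = 2, mean = 4/2 ≈ 2.000
  cycle 1 → 0 → 1: weight = 6, length = 2, mean = 6/2 ≈ 3.000
Minimum mean = 1.333, attained e.g. along the cycle 0 → 2 → 1 → 0 with weight 4 and length 3. So λ(A) = 4/3 = 4/3.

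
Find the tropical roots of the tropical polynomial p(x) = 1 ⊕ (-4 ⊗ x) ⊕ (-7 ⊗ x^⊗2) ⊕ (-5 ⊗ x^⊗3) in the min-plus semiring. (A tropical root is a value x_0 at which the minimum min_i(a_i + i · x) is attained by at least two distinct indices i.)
Roots: {-2, 3, 5}

Each tropical root is a break point of the lower envelope of the lines y = a_i + i · x (there are 4 lines, with slopes 0, 1, ..., 3). Only the lines that attain the minimum somewhere contribute to roots; other lines are dominated. Here the surviving (envelope) indices are i = 3, i = 2, i = 1, i = 0.
Intersections between consecutive envelope lines give the roots: for adjacent envelope indices i < j the intersection is x = (a_i − a_j) / (j − i). Reading off the sorted break points: {-2, 3, 5}.
Verification: at each break x_0, at least two indices attain the minimum of min_i(a_i + i · x_0).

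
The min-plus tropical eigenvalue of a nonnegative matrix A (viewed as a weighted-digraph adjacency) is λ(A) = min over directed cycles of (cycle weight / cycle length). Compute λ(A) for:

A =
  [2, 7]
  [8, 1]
λ(A) = 1

Enumerate directed cycles and compute their means (weight / length). Sample:
  cycle 0 → 0: weight = 2, length = 1, mean = 2/1 ≈ 2.000
  cycle 1 → 1: weight = 1, length = 1, mean = 1/1 ≈ 1.000
  cycle 0 → 1 → 0: weight = 15, length = 2, mean = 15/2 ≈ 7.500
  cycle 1 → 0 → 1: weight = 15, length = 2, mean = 15/2 ≈ 7.500
Minimum mean = 1.000, attained e.g. along the cycle 1 → 1 with weight 1 and length 1. So λ(A) = 1/1 = 1.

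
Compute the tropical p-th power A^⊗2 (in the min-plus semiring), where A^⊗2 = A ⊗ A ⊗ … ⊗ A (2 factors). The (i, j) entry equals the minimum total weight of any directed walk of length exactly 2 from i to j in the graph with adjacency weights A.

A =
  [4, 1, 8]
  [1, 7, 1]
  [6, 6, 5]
A^⊗2 =
  [2, 5, 2]
  [5, 2, 6]
  [7, 7, 7]

Each entry (A^⊗2)_ij equals the minimum over all length-2 walks i = v_0 → v_1 → … → v_2 = j of Σ_t A[v_t][v_{t+1}]. For example, for (i, j) = (0, 2) we minimise over 3 possible intermediate vertex sequences; the minimum is 2, attained along the walk 0 → 1 → 2.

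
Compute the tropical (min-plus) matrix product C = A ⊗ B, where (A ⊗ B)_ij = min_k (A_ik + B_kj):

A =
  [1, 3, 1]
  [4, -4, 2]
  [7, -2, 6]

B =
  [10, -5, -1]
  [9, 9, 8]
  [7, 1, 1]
A ⊗ B =
  [8, -4, 0]
  [5, -1, 3]
  [7, 2, 6]

Apply the min-plus product entry-by-entry:
  C[0][0] = min over k of (A[0][0] + B[0][0] = 1 + 10 = 11, A[0][1] + B[1][0] = 3 + 9 = 12, A[0][2] + B[2][0] = 1 + 7 = 8) = 8 (attained at k = 2)
  C[0][1] = min over k of (A[0][0] + B[0][1] = 1 + -5 = -4, A[0][1] + B[1][1] = 3 + 9 = 12, A[0][2] + B[2][1] = 1 + 1 = 2) = -4 (attained at k = 0)
  C[0][2] = min over k of (A[0][0] + B[0][2] = 1 + -1 = 0, A[0][1] + B[1][2] = 3 + 8 = 11, A[0][2] + B[2][2] = 1 + 1 = 2) = 0 (attained at k = 0)
  C[1][0] = min over k of (A[1][0] + B[0][0] = 4 + 10 = 14, A[1][1] + B[1][0] = -4 + 9 = 5, A[1][2] + B[2][0] = 2 + 7 = 9) = 5 (attained at k = 1)
  C[1][1] = min over k of (A[1][0] + B[0][1] = 4 + -5 = -1, A[1][1] + B[1][1] = -4 + 9 = 5, A[1][2] + B[2][1] = 2 + 1 = 3) = -1 (attained at k = 0)
  C[1][2] = min over k of (A[1][0] + B[0][2] = 4 + -1 = 3, A[1][1] + B[1][2] = -4 + 8 = 4, A[1][2] + B[2][2] = 2 + 1 = 3) = 3 (attained at k = 0)
  C[2][0] = min over k of (A[2][0] + B[0][0] = 7 + 10 = 17, A[2][1] + B[1][0] = -2 + 9 = 7, A[2][2] + B[2][0] = 6 + 7 = 13) = 7 (attained at k = 1)
  C[2][1] = min over k of (A[2][0] + B[0][1] = 7 + -5 = 2, A[2][1] + B[1][1] = -2 + 9 = 7, A[2][2] + B[2][1] = 6 + 1 = 7) = 2 (attained at k = 0)
  C[2][2] = min over k of (A[2][0] + B[0][2] = 7 + -1 = 6, A[2][1] + B[1][2] = -2 + 8 = 6, A[2][2] + B[2][2] = 6 + 1 = 7) = 6 (attained at k = 0)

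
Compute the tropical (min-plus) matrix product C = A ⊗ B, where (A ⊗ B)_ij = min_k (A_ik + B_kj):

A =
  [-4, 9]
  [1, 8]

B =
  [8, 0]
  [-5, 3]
A ⊗ B =
  [4, -4]
  [3, 1]

Apply the min-plus product entry-by-entry:
  C[0][0] = min over k of (A[0][0] + B[0][0] = -4 + 8 = 4, A[0][1] + B[1][0] = 9 + -5 = 4) = 4 (attained at k = 0)
  C[0][1] = min over k of (A[0][0] + B[0][1] = -4 + 0 = -4, A[0][1] + B[1][1] = 9 + 3 = 12) = -4 (attained at k = 0)
  C[1][0] = min over k of (A[1][0] + B[0][0] = 1 + 8 = 9, A[1][1] + B[1][0] = 8 + -5 = 3) = 3 (attained at k = 1)
  C[1][1] = min over k of (A[1][0] + B[0][1] = 1 + 0 = 1, A[1][1] + B[1][1] = 8 + 3 = 11) = 1 (attained at k = 0)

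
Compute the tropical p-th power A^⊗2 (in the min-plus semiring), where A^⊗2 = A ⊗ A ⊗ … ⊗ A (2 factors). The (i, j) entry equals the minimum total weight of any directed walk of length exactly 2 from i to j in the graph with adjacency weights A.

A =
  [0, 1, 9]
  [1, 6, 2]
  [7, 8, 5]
A^⊗2 =
  [0, 1, 3]
  [1, 2, 7]
  [7, 8, 10]

Each entry (A^⊗2)_ij equals the minimum over all length-2 walks i = v_0 → v_1 → … → v_2 = j of Σ_t A[v_t][v_{t+1}]. For example, for (i, j) = (0, 2) we minimise over 3 possible intermediate vertex sequences; the minimum is 3, attained along the walk 0 → 1 → 2.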